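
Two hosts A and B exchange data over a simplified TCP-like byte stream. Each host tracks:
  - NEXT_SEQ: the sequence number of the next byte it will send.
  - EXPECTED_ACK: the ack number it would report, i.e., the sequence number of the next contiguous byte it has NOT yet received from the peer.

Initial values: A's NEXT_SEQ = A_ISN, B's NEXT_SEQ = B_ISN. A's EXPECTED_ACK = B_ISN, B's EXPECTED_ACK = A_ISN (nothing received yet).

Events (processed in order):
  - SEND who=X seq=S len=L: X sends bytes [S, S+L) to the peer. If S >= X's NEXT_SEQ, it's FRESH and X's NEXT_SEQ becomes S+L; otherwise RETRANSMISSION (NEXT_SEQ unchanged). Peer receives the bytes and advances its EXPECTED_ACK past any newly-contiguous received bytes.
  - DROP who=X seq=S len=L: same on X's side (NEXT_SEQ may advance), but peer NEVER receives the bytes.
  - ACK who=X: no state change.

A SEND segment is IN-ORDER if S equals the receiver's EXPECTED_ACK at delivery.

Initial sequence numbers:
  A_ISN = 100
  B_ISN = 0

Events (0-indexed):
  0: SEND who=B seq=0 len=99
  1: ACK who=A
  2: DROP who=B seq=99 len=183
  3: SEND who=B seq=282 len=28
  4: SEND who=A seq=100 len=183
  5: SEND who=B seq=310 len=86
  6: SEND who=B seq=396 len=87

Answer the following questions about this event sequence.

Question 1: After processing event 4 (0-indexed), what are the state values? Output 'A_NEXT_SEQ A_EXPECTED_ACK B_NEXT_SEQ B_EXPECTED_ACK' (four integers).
After event 0: A_seq=100 A_ack=99 B_seq=99 B_ack=100
After event 1: A_seq=100 A_ack=99 B_seq=99 B_ack=100
After event 2: A_seq=100 A_ack=99 B_seq=282 B_ack=100
After event 3: A_seq=100 A_ack=99 B_seq=310 B_ack=100
After event 4: A_seq=283 A_ack=99 B_seq=310 B_ack=283

283 99 310 283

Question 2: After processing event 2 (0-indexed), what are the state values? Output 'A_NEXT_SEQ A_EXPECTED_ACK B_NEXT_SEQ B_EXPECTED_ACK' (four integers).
After event 0: A_seq=100 A_ack=99 B_seq=99 B_ack=100
After event 1: A_seq=100 A_ack=99 B_seq=99 B_ack=100
After event 2: A_seq=100 A_ack=99 B_seq=282 B_ack=100

100 99 282 100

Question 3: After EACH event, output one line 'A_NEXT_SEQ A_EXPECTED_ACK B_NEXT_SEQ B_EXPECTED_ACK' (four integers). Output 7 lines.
100 99 99 100
100 99 99 100
100 99 282 100
100 99 310 100
283 99 310 283
283 99 396 283
283 99 483 283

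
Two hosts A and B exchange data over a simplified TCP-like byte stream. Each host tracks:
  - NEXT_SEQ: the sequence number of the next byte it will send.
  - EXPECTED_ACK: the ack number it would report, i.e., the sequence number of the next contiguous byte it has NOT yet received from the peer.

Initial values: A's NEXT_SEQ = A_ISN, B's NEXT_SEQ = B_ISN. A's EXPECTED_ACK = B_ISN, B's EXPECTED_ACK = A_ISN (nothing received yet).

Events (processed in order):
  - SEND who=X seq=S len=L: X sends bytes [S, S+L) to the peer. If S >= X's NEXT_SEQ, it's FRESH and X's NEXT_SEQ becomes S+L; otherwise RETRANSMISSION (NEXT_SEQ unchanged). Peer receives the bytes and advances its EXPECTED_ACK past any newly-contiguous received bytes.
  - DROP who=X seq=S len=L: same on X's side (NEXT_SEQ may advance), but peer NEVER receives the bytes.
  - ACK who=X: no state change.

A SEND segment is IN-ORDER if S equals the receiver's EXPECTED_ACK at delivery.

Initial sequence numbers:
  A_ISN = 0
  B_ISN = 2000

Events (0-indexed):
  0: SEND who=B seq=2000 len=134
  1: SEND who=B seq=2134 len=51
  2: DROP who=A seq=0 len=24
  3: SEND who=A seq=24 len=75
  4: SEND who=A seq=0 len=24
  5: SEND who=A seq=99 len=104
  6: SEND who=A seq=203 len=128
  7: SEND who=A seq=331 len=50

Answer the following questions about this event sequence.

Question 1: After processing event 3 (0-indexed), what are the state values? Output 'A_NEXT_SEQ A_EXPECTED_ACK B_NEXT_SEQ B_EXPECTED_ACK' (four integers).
After event 0: A_seq=0 A_ack=2134 B_seq=2134 B_ack=0
After event 1: A_seq=0 A_ack=2185 B_seq=2185 B_ack=0
After event 2: A_seq=24 A_ack=2185 B_seq=2185 B_ack=0
After event 3: A_seq=99 A_ack=2185 B_seq=2185 B_ack=0

99 2185 2185 0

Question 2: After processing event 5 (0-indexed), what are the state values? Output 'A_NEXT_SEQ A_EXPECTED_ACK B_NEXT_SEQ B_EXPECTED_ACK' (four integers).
After event 0: A_seq=0 A_ack=2134 B_seq=2134 B_ack=0
After event 1: A_seq=0 A_ack=2185 B_seq=2185 B_ack=0
After event 2: A_seq=24 A_ack=2185 B_seq=2185 B_ack=0
After event 3: A_seq=99 A_ack=2185 B_seq=2185 B_ack=0
After event 4: A_seq=99 A_ack=2185 B_seq=2185 B_ack=99
After event 5: A_seq=203 A_ack=2185 B_seq=2185 B_ack=203

203 2185 2185 203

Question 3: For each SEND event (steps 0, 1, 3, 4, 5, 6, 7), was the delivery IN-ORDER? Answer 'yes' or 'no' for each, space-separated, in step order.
Step 0: SEND seq=2000 -> in-order
Step 1: SEND seq=2134 -> in-order
Step 3: SEND seq=24 -> out-of-order
Step 4: SEND seq=0 -> in-order
Step 5: SEND seq=99 -> in-order
Step 6: SEND seq=203 -> in-order
Step 7: SEND seq=331 -> in-order

Answer: yes yes no yes yes yes yes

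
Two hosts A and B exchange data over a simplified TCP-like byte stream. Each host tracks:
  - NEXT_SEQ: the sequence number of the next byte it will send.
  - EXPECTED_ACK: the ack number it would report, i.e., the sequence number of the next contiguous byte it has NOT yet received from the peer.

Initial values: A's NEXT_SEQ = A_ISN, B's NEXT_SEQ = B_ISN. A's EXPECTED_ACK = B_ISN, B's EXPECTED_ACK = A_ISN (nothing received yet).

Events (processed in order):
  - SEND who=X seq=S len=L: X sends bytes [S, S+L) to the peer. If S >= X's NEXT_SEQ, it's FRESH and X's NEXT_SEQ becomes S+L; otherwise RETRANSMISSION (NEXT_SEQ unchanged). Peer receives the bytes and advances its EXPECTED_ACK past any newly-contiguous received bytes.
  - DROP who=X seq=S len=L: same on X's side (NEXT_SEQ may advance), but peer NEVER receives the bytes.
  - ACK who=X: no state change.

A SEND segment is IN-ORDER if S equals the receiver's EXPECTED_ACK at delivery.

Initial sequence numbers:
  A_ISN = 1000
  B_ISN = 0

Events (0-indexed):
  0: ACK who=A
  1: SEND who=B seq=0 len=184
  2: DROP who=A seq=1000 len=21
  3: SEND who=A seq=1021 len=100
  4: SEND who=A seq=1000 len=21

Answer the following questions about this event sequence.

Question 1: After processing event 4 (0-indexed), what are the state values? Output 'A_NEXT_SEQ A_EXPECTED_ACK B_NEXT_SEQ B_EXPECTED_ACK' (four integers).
After event 0: A_seq=1000 A_ack=0 B_seq=0 B_ack=1000
After event 1: A_seq=1000 A_ack=184 B_seq=184 B_ack=1000
After event 2: A_seq=1021 A_ack=184 B_seq=184 B_ack=1000
After event 3: A_seq=1121 A_ack=184 B_seq=184 B_ack=1000
After event 4: A_seq=1121 A_ack=184 B_seq=184 B_ack=1121

1121 184 184 1121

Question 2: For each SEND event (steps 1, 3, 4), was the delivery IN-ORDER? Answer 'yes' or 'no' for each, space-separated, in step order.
Answer: yes no yes

Derivation:
Step 1: SEND seq=0 -> in-order
Step 3: SEND seq=1021 -> out-of-order
Step 4: SEND seq=1000 -> in-order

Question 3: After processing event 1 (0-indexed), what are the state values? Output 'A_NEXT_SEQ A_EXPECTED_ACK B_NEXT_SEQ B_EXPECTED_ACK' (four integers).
After event 0: A_seq=1000 A_ack=0 B_seq=0 B_ack=1000
After event 1: A_seq=1000 A_ack=184 B_seq=184 B_ack=1000

1000 184 184 1000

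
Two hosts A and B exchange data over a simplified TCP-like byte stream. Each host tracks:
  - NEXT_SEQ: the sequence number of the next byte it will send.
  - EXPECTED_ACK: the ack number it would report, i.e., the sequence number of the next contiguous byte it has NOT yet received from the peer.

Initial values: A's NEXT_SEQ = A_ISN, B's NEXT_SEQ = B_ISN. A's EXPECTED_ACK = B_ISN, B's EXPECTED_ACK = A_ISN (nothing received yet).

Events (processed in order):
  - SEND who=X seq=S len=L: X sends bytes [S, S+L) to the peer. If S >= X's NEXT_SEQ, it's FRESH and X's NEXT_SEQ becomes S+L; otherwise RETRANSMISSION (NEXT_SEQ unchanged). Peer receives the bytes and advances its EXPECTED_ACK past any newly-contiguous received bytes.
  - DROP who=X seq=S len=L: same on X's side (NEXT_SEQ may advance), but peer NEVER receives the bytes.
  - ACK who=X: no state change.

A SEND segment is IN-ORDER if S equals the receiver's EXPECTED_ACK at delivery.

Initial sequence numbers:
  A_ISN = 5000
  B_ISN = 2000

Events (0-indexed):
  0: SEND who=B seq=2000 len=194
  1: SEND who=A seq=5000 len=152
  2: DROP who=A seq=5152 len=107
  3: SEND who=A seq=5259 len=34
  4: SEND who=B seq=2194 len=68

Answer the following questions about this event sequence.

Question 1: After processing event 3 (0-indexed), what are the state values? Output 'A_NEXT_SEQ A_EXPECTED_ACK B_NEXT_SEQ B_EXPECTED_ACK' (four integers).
After event 0: A_seq=5000 A_ack=2194 B_seq=2194 B_ack=5000
After event 1: A_seq=5152 A_ack=2194 B_seq=2194 B_ack=5152
After event 2: A_seq=5259 A_ack=2194 B_seq=2194 B_ack=5152
After event 3: A_seq=5293 A_ack=2194 B_seq=2194 B_ack=5152

5293 2194 2194 5152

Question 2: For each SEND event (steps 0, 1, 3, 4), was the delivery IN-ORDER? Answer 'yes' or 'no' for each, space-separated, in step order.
Answer: yes yes no yes

Derivation:
Step 0: SEND seq=2000 -> in-order
Step 1: SEND seq=5000 -> in-order
Step 3: SEND seq=5259 -> out-of-order
Step 4: SEND seq=2194 -> in-order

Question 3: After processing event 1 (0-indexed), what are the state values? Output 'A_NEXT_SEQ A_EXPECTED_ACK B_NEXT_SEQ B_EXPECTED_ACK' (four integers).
After event 0: A_seq=5000 A_ack=2194 B_seq=2194 B_ack=5000
After event 1: A_seq=5152 A_ack=2194 B_seq=2194 B_ack=5152

5152 2194 2194 5152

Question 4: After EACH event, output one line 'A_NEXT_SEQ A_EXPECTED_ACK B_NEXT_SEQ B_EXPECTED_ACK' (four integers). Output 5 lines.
5000 2194 2194 5000
5152 2194 2194 5152
5259 2194 2194 5152
5293 2194 2194 5152
5293 2262 2262 5152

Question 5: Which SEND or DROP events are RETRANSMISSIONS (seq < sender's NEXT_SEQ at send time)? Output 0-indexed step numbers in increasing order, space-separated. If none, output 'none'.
Step 0: SEND seq=2000 -> fresh
Step 1: SEND seq=5000 -> fresh
Step 2: DROP seq=5152 -> fresh
Step 3: SEND seq=5259 -> fresh
Step 4: SEND seq=2194 -> fresh

Answer: none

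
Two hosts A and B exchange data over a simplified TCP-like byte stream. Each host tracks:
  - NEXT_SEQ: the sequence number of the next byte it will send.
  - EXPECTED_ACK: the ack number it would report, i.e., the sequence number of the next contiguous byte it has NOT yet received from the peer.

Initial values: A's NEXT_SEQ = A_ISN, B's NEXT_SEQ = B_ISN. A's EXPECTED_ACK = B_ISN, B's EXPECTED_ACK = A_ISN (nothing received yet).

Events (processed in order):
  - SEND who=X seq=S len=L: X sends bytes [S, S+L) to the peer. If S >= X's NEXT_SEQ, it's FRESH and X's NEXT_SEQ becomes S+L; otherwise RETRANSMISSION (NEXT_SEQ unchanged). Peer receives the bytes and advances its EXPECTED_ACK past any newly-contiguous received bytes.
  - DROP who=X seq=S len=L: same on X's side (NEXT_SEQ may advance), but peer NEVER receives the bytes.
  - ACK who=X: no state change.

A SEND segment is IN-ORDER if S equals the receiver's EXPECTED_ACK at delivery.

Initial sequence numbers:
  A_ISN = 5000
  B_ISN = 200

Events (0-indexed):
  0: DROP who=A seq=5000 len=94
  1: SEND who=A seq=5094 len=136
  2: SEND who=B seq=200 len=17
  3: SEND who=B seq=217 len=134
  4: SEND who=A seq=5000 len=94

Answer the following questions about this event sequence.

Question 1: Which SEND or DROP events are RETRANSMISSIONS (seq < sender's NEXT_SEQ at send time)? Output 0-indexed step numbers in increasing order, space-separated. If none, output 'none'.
Answer: 4

Derivation:
Step 0: DROP seq=5000 -> fresh
Step 1: SEND seq=5094 -> fresh
Step 2: SEND seq=200 -> fresh
Step 3: SEND seq=217 -> fresh
Step 4: SEND seq=5000 -> retransmit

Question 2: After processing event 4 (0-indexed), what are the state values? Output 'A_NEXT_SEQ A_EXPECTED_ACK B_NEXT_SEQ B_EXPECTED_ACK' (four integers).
After event 0: A_seq=5094 A_ack=200 B_seq=200 B_ack=5000
After event 1: A_seq=5230 A_ack=200 B_seq=200 B_ack=5000
After event 2: A_seq=5230 A_ack=217 B_seq=217 B_ack=5000
After event 3: A_seq=5230 A_ack=351 B_seq=351 B_ack=5000
After event 4: A_seq=5230 A_ack=351 B_seq=351 B_ack=5230

5230 351 351 5230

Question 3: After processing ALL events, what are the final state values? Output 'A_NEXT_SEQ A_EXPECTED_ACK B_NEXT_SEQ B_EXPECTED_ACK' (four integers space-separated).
After event 0: A_seq=5094 A_ack=200 B_seq=200 B_ack=5000
After event 1: A_seq=5230 A_ack=200 B_seq=200 B_ack=5000
After event 2: A_seq=5230 A_ack=217 B_seq=217 B_ack=5000
After event 3: A_seq=5230 A_ack=351 B_seq=351 B_ack=5000
After event 4: A_seq=5230 A_ack=351 B_seq=351 B_ack=5230

Answer: 5230 351 351 5230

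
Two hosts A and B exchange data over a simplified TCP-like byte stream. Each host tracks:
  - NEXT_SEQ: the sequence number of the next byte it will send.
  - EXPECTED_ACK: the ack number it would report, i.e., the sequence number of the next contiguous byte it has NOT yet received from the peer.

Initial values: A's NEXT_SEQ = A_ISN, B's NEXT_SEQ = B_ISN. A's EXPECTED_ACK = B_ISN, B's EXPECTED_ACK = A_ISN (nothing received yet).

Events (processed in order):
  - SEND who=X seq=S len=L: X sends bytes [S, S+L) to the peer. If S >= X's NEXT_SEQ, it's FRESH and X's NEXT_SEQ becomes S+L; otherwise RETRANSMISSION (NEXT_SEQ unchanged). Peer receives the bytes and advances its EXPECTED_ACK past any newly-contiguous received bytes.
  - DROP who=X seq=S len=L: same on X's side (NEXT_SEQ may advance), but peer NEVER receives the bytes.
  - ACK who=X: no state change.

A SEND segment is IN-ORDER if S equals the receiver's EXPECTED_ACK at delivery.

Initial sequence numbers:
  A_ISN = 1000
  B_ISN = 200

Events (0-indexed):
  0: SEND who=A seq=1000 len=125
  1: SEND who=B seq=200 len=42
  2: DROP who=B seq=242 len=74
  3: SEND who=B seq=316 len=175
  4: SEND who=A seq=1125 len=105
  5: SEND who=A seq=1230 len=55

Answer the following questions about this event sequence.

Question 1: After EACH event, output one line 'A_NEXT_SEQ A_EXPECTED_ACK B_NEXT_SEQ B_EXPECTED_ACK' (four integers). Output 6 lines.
1125 200 200 1125
1125 242 242 1125
1125 242 316 1125
1125 242 491 1125
1230 242 491 1230
1285 242 491 1285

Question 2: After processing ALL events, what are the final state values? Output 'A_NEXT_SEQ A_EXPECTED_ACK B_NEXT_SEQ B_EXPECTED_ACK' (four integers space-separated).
Answer: 1285 242 491 1285

Derivation:
After event 0: A_seq=1125 A_ack=200 B_seq=200 B_ack=1125
After event 1: A_seq=1125 A_ack=242 B_seq=242 B_ack=1125
After event 2: A_seq=1125 A_ack=242 B_seq=316 B_ack=1125
After event 3: A_seq=1125 A_ack=242 B_seq=491 B_ack=1125
After event 4: A_seq=1230 A_ack=242 B_seq=491 B_ack=1230
After event 5: A_seq=1285 A_ack=242 B_seq=491 B_ack=1285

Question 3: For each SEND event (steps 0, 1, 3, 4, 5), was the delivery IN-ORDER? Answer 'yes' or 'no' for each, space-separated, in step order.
Step 0: SEND seq=1000 -> in-order
Step 1: SEND seq=200 -> in-order
Step 3: SEND seq=316 -> out-of-order
Step 4: SEND seq=1125 -> in-order
Step 5: SEND seq=1230 -> in-order

Answer: yes yes no yes yes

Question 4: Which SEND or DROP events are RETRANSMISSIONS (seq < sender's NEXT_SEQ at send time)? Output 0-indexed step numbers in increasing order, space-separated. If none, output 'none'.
Answer: none

Derivation:
Step 0: SEND seq=1000 -> fresh
Step 1: SEND seq=200 -> fresh
Step 2: DROP seq=242 -> fresh
Step 3: SEND seq=316 -> fresh
Step 4: SEND seq=1125 -> fresh
Step 5: SEND seq=1230 -> fresh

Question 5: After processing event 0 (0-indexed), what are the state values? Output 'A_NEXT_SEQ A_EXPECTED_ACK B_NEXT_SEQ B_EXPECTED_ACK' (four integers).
After event 0: A_seq=1125 A_ack=200 B_seq=200 B_ack=1125

1125 200 200 1125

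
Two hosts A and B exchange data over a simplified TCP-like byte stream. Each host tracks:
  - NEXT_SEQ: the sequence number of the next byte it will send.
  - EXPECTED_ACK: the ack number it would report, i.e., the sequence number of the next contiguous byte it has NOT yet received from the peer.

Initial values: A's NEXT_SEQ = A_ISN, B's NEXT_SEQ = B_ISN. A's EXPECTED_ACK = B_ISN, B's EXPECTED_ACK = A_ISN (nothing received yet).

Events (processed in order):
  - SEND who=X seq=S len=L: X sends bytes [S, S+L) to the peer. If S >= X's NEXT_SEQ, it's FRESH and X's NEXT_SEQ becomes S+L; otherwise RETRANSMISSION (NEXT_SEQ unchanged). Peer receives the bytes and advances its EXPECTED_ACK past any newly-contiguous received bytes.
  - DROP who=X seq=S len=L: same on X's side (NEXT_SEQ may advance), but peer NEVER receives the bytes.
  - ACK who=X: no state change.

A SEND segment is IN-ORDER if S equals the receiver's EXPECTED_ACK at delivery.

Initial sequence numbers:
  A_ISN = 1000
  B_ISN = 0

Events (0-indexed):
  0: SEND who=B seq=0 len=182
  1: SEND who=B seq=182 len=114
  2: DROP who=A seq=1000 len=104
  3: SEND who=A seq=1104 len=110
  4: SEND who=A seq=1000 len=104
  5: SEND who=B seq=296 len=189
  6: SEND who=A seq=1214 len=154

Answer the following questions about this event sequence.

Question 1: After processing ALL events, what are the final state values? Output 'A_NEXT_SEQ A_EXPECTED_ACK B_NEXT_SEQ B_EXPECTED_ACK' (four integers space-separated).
Answer: 1368 485 485 1368

Derivation:
After event 0: A_seq=1000 A_ack=182 B_seq=182 B_ack=1000
After event 1: A_seq=1000 A_ack=296 B_seq=296 B_ack=1000
After event 2: A_seq=1104 A_ack=296 B_seq=296 B_ack=1000
After event 3: A_seq=1214 A_ack=296 B_seq=296 B_ack=1000
After event 4: A_seq=1214 A_ack=296 B_seq=296 B_ack=1214
After event 5: A_seq=1214 A_ack=485 B_seq=485 B_ack=1214
After event 6: A_seq=1368 A_ack=485 B_seq=485 B_ack=1368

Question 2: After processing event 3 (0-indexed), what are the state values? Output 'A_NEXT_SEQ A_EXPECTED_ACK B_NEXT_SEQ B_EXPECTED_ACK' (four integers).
After event 0: A_seq=1000 A_ack=182 B_seq=182 B_ack=1000
After event 1: A_seq=1000 A_ack=296 B_seq=296 B_ack=1000
After event 2: A_seq=1104 A_ack=296 B_seq=296 B_ack=1000
After event 3: A_seq=1214 A_ack=296 B_seq=296 B_ack=1000

1214 296 296 1000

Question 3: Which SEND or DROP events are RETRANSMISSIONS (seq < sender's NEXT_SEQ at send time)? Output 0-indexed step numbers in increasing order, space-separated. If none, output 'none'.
Answer: 4

Derivation:
Step 0: SEND seq=0 -> fresh
Step 1: SEND seq=182 -> fresh
Step 2: DROP seq=1000 -> fresh
Step 3: SEND seq=1104 -> fresh
Step 4: SEND seq=1000 -> retransmit
Step 5: SEND seq=296 -> fresh
Step 6: SEND seq=1214 -> fresh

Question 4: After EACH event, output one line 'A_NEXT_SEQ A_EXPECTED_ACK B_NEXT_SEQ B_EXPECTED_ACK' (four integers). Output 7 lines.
1000 182 182 1000
1000 296 296 1000
1104 296 296 1000
1214 296 296 1000
1214 296 296 1214
1214 485 485 1214
1368 485 485 1368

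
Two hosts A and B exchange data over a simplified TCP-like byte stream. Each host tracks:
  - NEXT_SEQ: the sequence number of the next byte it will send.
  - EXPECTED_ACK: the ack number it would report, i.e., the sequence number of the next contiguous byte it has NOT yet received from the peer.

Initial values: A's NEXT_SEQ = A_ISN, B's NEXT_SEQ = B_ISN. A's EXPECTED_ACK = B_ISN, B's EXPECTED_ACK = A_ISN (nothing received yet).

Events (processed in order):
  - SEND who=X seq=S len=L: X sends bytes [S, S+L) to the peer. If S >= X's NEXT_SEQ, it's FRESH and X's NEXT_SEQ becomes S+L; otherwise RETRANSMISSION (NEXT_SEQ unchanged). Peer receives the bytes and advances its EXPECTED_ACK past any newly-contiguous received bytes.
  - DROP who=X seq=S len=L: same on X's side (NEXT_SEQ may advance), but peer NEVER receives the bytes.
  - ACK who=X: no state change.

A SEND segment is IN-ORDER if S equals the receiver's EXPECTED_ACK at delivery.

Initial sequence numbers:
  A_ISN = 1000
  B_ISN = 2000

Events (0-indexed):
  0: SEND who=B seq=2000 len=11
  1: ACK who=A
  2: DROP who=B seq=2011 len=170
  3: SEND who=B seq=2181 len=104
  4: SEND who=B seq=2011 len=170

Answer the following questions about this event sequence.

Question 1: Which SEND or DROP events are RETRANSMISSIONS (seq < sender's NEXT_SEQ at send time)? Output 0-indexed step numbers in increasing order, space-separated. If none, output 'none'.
Step 0: SEND seq=2000 -> fresh
Step 2: DROP seq=2011 -> fresh
Step 3: SEND seq=2181 -> fresh
Step 4: SEND seq=2011 -> retransmit

Answer: 4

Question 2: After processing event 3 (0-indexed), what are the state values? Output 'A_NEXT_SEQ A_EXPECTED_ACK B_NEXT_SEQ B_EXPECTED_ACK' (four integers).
After event 0: A_seq=1000 A_ack=2011 B_seq=2011 B_ack=1000
After event 1: A_seq=1000 A_ack=2011 B_seq=2011 B_ack=1000
After event 2: A_seq=1000 A_ack=2011 B_seq=2181 B_ack=1000
After event 3: A_seq=1000 A_ack=2011 B_seq=2285 B_ack=1000

1000 2011 2285 1000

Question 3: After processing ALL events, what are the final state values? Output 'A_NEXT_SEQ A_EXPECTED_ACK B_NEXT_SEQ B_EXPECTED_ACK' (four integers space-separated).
After event 0: A_seq=1000 A_ack=2011 B_seq=2011 B_ack=1000
After event 1: A_seq=1000 A_ack=2011 B_seq=2011 B_ack=1000
After event 2: A_seq=1000 A_ack=2011 B_seq=2181 B_ack=1000
After event 3: A_seq=1000 A_ack=2011 B_seq=2285 B_ack=1000
After event 4: A_seq=1000 A_ack=2285 B_seq=2285 B_ack=1000

Answer: 1000 2285 2285 1000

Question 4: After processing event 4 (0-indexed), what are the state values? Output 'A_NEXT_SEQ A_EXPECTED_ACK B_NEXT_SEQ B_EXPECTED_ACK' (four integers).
After event 0: A_seq=1000 A_ack=2011 B_seq=2011 B_ack=1000
After event 1: A_seq=1000 A_ack=2011 B_seq=2011 B_ack=1000
After event 2: A_seq=1000 A_ack=2011 B_seq=2181 B_ack=1000
After event 3: A_seq=1000 A_ack=2011 B_seq=2285 B_ack=1000
After event 4: A_seq=1000 A_ack=2285 B_seq=2285 B_ack=1000

1000 2285 2285 1000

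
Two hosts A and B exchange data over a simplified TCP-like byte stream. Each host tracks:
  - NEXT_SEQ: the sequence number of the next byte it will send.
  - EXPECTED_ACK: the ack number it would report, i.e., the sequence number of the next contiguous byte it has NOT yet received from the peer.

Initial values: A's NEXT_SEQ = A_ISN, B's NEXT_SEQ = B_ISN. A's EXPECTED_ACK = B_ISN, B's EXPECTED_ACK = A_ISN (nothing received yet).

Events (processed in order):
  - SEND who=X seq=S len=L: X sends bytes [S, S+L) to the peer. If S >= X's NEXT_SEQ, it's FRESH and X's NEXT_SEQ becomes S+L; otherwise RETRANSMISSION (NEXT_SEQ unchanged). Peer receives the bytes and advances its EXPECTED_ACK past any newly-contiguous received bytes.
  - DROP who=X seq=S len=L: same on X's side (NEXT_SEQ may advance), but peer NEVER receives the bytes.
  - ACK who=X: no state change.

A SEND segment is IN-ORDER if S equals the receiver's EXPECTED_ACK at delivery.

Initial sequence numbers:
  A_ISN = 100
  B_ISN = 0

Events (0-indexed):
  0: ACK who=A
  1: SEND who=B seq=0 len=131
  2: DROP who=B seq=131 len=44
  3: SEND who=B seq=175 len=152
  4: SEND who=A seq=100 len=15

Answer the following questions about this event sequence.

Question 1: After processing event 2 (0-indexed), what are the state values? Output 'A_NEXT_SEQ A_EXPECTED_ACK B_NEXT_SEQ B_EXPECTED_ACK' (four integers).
After event 0: A_seq=100 A_ack=0 B_seq=0 B_ack=100
After event 1: A_seq=100 A_ack=131 B_seq=131 B_ack=100
After event 2: A_seq=100 A_ack=131 B_seq=175 B_ack=100

100 131 175 100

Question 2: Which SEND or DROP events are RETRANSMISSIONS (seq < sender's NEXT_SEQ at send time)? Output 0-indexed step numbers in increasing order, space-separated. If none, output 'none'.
Answer: none

Derivation:
Step 1: SEND seq=0 -> fresh
Step 2: DROP seq=131 -> fresh
Step 3: SEND seq=175 -> fresh
Step 4: SEND seq=100 -> fresh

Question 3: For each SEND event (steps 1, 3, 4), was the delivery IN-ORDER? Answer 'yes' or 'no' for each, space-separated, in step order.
Step 1: SEND seq=0 -> in-order
Step 3: SEND seq=175 -> out-of-order
Step 4: SEND seq=100 -> in-order

Answer: yes no yes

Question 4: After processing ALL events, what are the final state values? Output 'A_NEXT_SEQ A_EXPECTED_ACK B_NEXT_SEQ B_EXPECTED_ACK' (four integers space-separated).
Answer: 115 131 327 115

Derivation:
After event 0: A_seq=100 A_ack=0 B_seq=0 B_ack=100
After event 1: A_seq=100 A_ack=131 B_seq=131 B_ack=100
After event 2: A_seq=100 A_ack=131 B_seq=175 B_ack=100
After event 3: A_seq=100 A_ack=131 B_seq=327 B_ack=100
After event 4: A_seq=115 A_ack=131 B_seq=327 B_ack=115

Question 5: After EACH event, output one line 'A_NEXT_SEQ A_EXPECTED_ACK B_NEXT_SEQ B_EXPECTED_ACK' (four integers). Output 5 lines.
100 0 0 100
100 131 131 100
100 131 175 100
100 131 327 100
115 131 327 115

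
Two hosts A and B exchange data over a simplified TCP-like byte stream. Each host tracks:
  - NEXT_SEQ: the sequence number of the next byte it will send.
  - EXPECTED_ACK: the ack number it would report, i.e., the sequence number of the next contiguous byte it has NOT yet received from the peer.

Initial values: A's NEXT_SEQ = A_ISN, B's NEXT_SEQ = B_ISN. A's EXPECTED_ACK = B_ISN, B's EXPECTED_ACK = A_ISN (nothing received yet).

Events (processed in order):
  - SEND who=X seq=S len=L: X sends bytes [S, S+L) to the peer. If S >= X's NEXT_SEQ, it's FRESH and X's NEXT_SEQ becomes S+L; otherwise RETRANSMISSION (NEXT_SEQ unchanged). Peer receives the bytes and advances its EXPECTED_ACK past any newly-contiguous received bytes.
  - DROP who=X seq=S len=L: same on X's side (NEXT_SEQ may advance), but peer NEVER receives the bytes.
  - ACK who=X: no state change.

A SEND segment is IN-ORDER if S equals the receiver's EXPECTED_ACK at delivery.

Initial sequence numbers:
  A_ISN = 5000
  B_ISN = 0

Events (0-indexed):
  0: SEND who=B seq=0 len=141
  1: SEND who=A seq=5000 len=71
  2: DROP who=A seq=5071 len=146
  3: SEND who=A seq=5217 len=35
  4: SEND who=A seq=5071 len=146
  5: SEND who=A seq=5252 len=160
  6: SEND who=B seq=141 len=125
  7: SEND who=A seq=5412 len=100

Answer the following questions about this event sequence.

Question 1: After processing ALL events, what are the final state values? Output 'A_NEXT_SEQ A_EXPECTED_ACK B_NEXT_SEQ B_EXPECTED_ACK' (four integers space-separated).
After event 0: A_seq=5000 A_ack=141 B_seq=141 B_ack=5000
After event 1: A_seq=5071 A_ack=141 B_seq=141 B_ack=5071
After event 2: A_seq=5217 A_ack=141 B_seq=141 B_ack=5071
After event 3: A_seq=5252 A_ack=141 B_seq=141 B_ack=5071
After event 4: A_seq=5252 A_ack=141 B_seq=141 B_ack=5252
After event 5: A_seq=5412 A_ack=141 B_seq=141 B_ack=5412
After event 6: A_seq=5412 A_ack=266 B_seq=266 B_ack=5412
After event 7: A_seq=5512 A_ack=266 B_seq=266 B_ack=5512

Answer: 5512 266 266 5512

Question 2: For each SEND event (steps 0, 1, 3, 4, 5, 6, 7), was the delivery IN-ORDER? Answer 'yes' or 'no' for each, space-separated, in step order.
Answer: yes yes no yes yes yes yes

Derivation:
Step 0: SEND seq=0 -> in-order
Step 1: SEND seq=5000 -> in-order
Step 3: SEND seq=5217 -> out-of-order
Step 4: SEND seq=5071 -> in-order
Step 5: SEND seq=5252 -> in-order
Step 6: SEND seq=141 -> in-order
Step 7: SEND seq=5412 -> in-order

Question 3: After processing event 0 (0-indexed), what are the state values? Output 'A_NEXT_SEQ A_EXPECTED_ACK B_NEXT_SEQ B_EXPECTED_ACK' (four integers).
After event 0: A_seq=5000 A_ack=141 B_seq=141 B_ack=5000

5000 141 141 5000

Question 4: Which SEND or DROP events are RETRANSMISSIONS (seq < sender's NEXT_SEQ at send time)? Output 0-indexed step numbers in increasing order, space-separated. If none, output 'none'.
Step 0: SEND seq=0 -> fresh
Step 1: SEND seq=5000 -> fresh
Step 2: DROP seq=5071 -> fresh
Step 3: SEND seq=5217 -> fresh
Step 4: SEND seq=5071 -> retransmit
Step 5: SEND seq=5252 -> fresh
Step 6: SEND seq=141 -> fresh
Step 7: SEND seq=5412 -> fresh

Answer: 4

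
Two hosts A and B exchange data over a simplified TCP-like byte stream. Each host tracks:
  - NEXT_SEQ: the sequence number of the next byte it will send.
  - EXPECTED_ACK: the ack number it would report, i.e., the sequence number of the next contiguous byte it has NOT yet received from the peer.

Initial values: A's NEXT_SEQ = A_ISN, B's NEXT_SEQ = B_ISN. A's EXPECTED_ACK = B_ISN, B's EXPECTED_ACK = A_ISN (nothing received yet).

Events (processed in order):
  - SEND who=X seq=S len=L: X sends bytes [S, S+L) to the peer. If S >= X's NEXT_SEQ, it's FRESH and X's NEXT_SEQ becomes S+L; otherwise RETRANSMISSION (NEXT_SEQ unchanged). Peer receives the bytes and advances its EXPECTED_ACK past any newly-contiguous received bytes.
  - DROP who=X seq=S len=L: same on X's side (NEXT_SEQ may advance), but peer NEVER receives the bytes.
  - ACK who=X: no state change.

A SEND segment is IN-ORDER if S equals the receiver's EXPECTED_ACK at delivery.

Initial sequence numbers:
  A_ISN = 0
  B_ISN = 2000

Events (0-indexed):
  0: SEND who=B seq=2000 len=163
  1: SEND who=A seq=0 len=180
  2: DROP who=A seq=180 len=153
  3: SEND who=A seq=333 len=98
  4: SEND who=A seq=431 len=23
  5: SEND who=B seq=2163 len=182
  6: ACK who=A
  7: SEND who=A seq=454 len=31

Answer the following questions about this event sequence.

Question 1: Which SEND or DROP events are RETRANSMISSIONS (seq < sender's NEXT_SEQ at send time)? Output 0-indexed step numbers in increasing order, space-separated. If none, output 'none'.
Answer: none

Derivation:
Step 0: SEND seq=2000 -> fresh
Step 1: SEND seq=0 -> fresh
Step 2: DROP seq=180 -> fresh
Step 3: SEND seq=333 -> fresh
Step 4: SEND seq=431 -> fresh
Step 5: SEND seq=2163 -> fresh
Step 7: SEND seq=454 -> fresh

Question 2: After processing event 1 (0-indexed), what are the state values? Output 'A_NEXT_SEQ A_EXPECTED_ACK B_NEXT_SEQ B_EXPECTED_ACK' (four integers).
After event 0: A_seq=0 A_ack=2163 B_seq=2163 B_ack=0
After event 1: A_seq=180 A_ack=2163 B_seq=2163 B_ack=180

180 2163 2163 180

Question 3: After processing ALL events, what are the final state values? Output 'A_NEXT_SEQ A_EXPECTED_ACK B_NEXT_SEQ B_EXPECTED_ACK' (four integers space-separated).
Answer: 485 2345 2345 180

Derivation:
After event 0: A_seq=0 A_ack=2163 B_seq=2163 B_ack=0
After event 1: A_seq=180 A_ack=2163 B_seq=2163 B_ack=180
After event 2: A_seq=333 A_ack=2163 B_seq=2163 B_ack=180
After event 3: A_seq=431 A_ack=2163 B_seq=2163 B_ack=180
After event 4: A_seq=454 A_ack=2163 B_seq=2163 B_ack=180
After event 5: A_seq=454 A_ack=2345 B_seq=2345 B_ack=180
After event 6: A_seq=454 A_ack=2345 B_seq=2345 B_ack=180
After event 7: A_seq=485 A_ack=2345 B_seq=2345 B_ack=180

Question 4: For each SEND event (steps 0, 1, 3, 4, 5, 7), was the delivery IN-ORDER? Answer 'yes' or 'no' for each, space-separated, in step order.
Step 0: SEND seq=2000 -> in-order
Step 1: SEND seq=0 -> in-order
Step 3: SEND seq=333 -> out-of-order
Step 4: SEND seq=431 -> out-of-order
Step 5: SEND seq=2163 -> in-order
Step 7: SEND seq=454 -> out-of-order

Answer: yes yes no no yes no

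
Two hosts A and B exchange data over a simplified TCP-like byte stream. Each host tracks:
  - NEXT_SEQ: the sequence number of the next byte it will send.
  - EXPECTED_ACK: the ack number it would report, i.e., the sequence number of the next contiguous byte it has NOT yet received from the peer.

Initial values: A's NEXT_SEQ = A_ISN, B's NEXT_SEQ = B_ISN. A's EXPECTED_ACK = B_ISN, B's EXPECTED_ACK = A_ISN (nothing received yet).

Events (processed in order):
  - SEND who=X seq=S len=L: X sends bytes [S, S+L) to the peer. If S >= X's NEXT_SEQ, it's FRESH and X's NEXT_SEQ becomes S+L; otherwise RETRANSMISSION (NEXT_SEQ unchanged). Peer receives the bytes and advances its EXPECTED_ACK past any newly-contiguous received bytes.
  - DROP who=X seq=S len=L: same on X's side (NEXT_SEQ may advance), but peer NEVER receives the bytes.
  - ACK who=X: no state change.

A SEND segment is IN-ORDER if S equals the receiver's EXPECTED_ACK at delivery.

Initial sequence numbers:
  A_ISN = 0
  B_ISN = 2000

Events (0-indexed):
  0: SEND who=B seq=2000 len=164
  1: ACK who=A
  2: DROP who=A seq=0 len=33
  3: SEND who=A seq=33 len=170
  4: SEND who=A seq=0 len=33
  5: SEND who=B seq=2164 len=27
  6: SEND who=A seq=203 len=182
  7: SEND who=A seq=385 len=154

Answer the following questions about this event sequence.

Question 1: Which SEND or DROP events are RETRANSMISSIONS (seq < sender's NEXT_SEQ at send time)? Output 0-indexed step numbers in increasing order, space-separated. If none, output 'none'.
Answer: 4

Derivation:
Step 0: SEND seq=2000 -> fresh
Step 2: DROP seq=0 -> fresh
Step 3: SEND seq=33 -> fresh
Step 4: SEND seq=0 -> retransmit
Step 5: SEND seq=2164 -> fresh
Step 6: SEND seq=203 -> fresh
Step 7: SEND seq=385 -> fresh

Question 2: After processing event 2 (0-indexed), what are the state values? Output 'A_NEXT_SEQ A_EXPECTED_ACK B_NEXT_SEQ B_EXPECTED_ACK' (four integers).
After event 0: A_seq=0 A_ack=2164 B_seq=2164 B_ack=0
After event 1: A_seq=0 A_ack=2164 B_seq=2164 B_ack=0
After event 2: A_seq=33 A_ack=2164 B_seq=2164 B_ack=0

33 2164 2164 0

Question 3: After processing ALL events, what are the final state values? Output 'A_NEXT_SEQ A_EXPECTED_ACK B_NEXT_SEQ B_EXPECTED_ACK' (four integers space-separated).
After event 0: A_seq=0 A_ack=2164 B_seq=2164 B_ack=0
After event 1: A_seq=0 A_ack=2164 B_seq=2164 B_ack=0
After event 2: A_seq=33 A_ack=2164 B_seq=2164 B_ack=0
After event 3: A_seq=203 A_ack=2164 B_seq=2164 B_ack=0
After event 4: A_seq=203 A_ack=2164 B_seq=2164 B_ack=203
After event 5: A_seq=203 A_ack=2191 B_seq=2191 B_ack=203
After event 6: A_seq=385 A_ack=2191 B_seq=2191 B_ack=385
After event 7: A_seq=539 A_ack=2191 B_seq=2191 B_ack=539

Answer: 539 2191 2191 539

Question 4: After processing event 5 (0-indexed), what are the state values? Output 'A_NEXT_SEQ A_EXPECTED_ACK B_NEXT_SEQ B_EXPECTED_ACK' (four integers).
After event 0: A_seq=0 A_ack=2164 B_seq=2164 B_ack=0
After event 1: A_seq=0 A_ack=2164 B_seq=2164 B_ack=0
After event 2: A_seq=33 A_ack=2164 B_seq=2164 B_ack=0
After event 3: A_seq=203 A_ack=2164 B_seq=2164 B_ack=0
After event 4: A_seq=203 A_ack=2164 B_seq=2164 B_ack=203
After event 5: A_seq=203 A_ack=2191 B_seq=2191 B_ack=203

203 2191 2191 203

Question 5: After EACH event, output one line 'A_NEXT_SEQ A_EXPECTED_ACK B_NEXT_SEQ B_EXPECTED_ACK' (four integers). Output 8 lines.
0 2164 2164 0
0 2164 2164 0
33 2164 2164 0
203 2164 2164 0
203 2164 2164 203
203 2191 2191 203
385 2191 2191 385
539 2191 2191 539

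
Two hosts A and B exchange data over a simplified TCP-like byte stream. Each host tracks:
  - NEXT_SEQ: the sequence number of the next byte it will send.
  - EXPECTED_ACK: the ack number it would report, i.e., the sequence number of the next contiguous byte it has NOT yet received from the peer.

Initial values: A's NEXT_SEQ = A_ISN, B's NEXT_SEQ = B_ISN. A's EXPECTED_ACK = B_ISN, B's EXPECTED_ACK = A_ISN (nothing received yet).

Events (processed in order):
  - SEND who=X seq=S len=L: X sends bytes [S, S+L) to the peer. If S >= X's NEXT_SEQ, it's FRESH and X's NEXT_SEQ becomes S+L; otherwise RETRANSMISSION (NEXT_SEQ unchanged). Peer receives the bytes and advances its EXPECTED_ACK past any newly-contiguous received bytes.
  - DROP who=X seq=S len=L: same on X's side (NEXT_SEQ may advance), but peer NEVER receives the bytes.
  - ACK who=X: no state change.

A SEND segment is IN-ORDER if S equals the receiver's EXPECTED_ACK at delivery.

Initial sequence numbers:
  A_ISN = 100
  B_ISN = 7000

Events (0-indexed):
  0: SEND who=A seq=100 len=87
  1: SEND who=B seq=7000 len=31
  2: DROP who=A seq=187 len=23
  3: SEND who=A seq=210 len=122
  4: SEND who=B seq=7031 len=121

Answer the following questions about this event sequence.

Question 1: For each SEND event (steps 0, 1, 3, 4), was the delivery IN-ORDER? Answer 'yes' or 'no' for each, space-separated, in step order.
Step 0: SEND seq=100 -> in-order
Step 1: SEND seq=7000 -> in-order
Step 3: SEND seq=210 -> out-of-order
Step 4: SEND seq=7031 -> in-order

Answer: yes yes no yes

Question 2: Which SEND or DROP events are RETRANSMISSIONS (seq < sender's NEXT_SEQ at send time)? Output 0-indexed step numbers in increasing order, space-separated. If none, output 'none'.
Answer: none

Derivation:
Step 0: SEND seq=100 -> fresh
Step 1: SEND seq=7000 -> fresh
Step 2: DROP seq=187 -> fresh
Step 3: SEND seq=210 -> fresh
Step 4: SEND seq=7031 -> fresh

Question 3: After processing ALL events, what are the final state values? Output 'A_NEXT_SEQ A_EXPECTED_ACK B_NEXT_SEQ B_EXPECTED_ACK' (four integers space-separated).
After event 0: A_seq=187 A_ack=7000 B_seq=7000 B_ack=187
After event 1: A_seq=187 A_ack=7031 B_seq=7031 B_ack=187
After event 2: A_seq=210 A_ack=7031 B_seq=7031 B_ack=187
After event 3: A_seq=332 A_ack=7031 B_seq=7031 B_ack=187
After event 4: A_seq=332 A_ack=7152 B_seq=7152 B_ack=187

Answer: 332 7152 7152 187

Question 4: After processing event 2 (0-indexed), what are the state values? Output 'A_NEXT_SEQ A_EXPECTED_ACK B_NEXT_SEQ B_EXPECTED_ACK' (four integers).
After event 0: A_seq=187 A_ack=7000 B_seq=7000 B_ack=187
After event 1: A_seq=187 A_ack=7031 B_seq=7031 B_ack=187
After event 2: A_seq=210 A_ack=7031 B_seq=7031 B_ack=187

210 7031 7031 187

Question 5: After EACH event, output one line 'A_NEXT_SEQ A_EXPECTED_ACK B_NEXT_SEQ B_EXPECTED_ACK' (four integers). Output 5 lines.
187 7000 7000 187
187 7031 7031 187
210 7031 7031 187
332 7031 7031 187
332 7152 7152 187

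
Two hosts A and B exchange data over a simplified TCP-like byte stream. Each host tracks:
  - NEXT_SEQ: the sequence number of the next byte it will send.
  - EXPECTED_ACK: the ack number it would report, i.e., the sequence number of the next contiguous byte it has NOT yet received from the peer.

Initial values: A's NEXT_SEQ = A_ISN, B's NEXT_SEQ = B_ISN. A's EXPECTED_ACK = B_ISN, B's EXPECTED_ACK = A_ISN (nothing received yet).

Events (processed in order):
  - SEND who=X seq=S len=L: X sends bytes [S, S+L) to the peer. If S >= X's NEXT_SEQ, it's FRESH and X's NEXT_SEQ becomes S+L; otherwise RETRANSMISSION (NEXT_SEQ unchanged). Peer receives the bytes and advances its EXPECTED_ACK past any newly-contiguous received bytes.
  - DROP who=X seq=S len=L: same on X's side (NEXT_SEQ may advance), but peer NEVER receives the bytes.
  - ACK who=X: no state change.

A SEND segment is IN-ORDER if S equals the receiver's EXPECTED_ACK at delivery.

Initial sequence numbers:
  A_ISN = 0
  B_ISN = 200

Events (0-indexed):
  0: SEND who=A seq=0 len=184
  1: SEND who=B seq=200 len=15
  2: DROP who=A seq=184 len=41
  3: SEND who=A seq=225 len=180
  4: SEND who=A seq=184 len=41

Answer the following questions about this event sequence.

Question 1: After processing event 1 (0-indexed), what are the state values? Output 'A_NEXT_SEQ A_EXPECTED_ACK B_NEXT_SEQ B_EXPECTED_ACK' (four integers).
After event 0: A_seq=184 A_ack=200 B_seq=200 B_ack=184
After event 1: A_seq=184 A_ack=215 B_seq=215 B_ack=184

184 215 215 184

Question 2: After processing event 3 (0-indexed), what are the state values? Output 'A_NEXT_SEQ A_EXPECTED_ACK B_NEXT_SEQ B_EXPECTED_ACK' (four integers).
After event 0: A_seq=184 A_ack=200 B_seq=200 B_ack=184
After event 1: A_seq=184 A_ack=215 B_seq=215 B_ack=184
After event 2: A_seq=225 A_ack=215 B_seq=215 B_ack=184
After event 3: A_seq=405 A_ack=215 B_seq=215 B_ack=184

405 215 215 184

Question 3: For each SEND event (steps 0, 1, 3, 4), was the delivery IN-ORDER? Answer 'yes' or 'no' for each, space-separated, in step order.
Step 0: SEND seq=0 -> in-order
Step 1: SEND seq=200 -> in-order
Step 3: SEND seq=225 -> out-of-order
Step 4: SEND seq=184 -> in-order

Answer: yes yes no yes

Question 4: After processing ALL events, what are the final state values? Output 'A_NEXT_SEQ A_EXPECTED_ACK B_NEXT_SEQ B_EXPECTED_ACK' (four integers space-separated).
Answer: 405 215 215 405

Derivation:
After event 0: A_seq=184 A_ack=200 B_seq=200 B_ack=184
After event 1: A_seq=184 A_ack=215 B_seq=215 B_ack=184
After event 2: A_seq=225 A_ack=215 B_seq=215 B_ack=184
After event 3: A_seq=405 A_ack=215 B_seq=215 B_ack=184
After event 4: A_seq=405 A_ack=215 B_seq=215 B_ack=405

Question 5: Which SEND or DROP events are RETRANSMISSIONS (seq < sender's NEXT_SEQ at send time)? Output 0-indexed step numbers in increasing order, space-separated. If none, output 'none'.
Step 0: SEND seq=0 -> fresh
Step 1: SEND seq=200 -> fresh
Step 2: DROP seq=184 -> fresh
Step 3: SEND seq=225 -> fresh
Step 4: SEND seq=184 -> retransmit

Answer: 4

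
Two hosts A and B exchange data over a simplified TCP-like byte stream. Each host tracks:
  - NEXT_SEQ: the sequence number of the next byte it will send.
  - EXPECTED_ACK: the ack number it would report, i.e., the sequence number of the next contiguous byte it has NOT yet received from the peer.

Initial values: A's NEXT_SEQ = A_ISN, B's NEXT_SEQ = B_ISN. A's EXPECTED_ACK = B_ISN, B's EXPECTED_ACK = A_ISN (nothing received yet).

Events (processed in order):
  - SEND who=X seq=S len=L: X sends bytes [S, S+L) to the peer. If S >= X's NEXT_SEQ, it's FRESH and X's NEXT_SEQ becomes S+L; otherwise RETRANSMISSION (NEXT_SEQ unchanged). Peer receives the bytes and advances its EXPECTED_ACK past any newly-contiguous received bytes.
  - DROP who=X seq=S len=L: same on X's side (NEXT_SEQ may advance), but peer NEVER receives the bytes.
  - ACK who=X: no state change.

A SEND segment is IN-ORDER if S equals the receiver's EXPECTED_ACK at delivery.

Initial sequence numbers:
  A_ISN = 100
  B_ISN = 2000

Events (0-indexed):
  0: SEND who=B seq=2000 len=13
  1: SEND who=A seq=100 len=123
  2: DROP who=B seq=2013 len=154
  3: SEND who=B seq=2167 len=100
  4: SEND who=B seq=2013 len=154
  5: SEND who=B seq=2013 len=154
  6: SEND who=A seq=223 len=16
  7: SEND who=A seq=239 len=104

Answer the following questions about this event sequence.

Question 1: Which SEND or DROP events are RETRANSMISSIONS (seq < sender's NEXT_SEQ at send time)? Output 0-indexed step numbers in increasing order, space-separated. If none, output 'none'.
Step 0: SEND seq=2000 -> fresh
Step 1: SEND seq=100 -> fresh
Step 2: DROP seq=2013 -> fresh
Step 3: SEND seq=2167 -> fresh
Step 4: SEND seq=2013 -> retransmit
Step 5: SEND seq=2013 -> retransmit
Step 6: SEND seq=223 -> fresh
Step 7: SEND seq=239 -> fresh

Answer: 4 5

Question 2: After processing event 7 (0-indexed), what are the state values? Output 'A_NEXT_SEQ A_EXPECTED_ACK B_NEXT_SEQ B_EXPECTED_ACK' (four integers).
After event 0: A_seq=100 A_ack=2013 B_seq=2013 B_ack=100
After event 1: A_seq=223 A_ack=2013 B_seq=2013 B_ack=223
After event 2: A_seq=223 A_ack=2013 B_seq=2167 B_ack=223
After event 3: A_seq=223 A_ack=2013 B_seq=2267 B_ack=223
After event 4: A_seq=223 A_ack=2267 B_seq=2267 B_ack=223
After event 5: A_seq=223 A_ack=2267 B_seq=2267 B_ack=223
After event 6: A_seq=239 A_ack=2267 B_seq=2267 B_ack=239
After event 7: A_seq=343 A_ack=2267 B_seq=2267 B_ack=343

343 2267 2267 343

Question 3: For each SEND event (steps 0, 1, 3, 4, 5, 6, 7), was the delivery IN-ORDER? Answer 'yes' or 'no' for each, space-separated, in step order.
Answer: yes yes no yes no yes yes

Derivation:
Step 0: SEND seq=2000 -> in-order
Step 1: SEND seq=100 -> in-order
Step 3: SEND seq=2167 -> out-of-order
Step 4: SEND seq=2013 -> in-order
Step 5: SEND seq=2013 -> out-of-order
Step 6: SEND seq=223 -> in-order
Step 7: SEND seq=239 -> in-order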